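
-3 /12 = -1 /4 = -0.25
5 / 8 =0.62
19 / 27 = 0.70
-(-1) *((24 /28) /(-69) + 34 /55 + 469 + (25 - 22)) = 4184924 /8855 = 472.61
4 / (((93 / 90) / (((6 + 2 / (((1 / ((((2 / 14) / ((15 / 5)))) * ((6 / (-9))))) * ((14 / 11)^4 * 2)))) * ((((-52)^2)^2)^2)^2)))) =103543016554703202270012335655485440 / 1563051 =66244170250812802826019330000.00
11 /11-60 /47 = -13 /47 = -0.28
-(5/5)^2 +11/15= -4/15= -0.27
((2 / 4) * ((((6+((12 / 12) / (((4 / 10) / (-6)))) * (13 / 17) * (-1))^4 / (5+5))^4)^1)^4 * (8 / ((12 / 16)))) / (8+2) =60157738507303292007392981252107387122603905160360544698747001500872012642340609039859945115747425237488682855975028593213506162868703665327899068668532883627 / 35043783253756620332258285424944397512524327498529703299049119797603636309152006250000000000000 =1716645091418732826276626000000000000000000000000000000000000000.00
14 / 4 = 7 / 2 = 3.50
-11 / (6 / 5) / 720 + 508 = 438901 / 864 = 507.99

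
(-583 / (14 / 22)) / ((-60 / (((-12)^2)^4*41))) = 269181850653.26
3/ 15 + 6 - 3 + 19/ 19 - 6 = -9/ 5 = -1.80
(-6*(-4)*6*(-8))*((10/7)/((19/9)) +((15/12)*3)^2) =-2258280/133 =-16979.55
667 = 667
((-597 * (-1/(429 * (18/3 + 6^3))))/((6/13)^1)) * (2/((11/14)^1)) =1393/40293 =0.03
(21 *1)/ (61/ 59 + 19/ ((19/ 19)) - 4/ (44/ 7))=13629/ 12589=1.08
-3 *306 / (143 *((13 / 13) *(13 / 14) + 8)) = -12852 / 17875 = -0.72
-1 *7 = -7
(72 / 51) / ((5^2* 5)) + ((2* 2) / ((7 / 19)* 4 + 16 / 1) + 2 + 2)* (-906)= -675760758 / 176375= -3831.39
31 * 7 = 217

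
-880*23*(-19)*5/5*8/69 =133760/3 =44586.67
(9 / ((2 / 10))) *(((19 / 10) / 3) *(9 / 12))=171 / 8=21.38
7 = 7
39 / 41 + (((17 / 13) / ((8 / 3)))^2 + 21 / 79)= 51061311 / 35033024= 1.46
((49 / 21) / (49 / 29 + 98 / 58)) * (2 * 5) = 145 / 21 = 6.90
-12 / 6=-2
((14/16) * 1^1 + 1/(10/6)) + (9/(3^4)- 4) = -869/360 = -2.41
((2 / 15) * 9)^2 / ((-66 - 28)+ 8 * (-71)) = -18 / 8275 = -0.00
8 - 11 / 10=69 / 10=6.90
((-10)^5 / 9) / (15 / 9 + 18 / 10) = -125000 / 39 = -3205.13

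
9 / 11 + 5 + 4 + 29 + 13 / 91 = 3000 / 77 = 38.96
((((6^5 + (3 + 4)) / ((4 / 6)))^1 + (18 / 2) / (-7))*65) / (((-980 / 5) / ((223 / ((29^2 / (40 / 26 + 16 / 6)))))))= -2490324625 / 576926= -4316.54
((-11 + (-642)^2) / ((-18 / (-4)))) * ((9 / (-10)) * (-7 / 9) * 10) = 5770142 / 9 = 641126.89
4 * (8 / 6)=16 / 3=5.33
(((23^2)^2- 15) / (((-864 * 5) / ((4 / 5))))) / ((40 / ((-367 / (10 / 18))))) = 51348071 / 60000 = 855.80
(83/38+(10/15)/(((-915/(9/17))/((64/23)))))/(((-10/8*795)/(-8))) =52764272/3002244625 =0.02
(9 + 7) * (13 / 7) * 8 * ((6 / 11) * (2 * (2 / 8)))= 4992 / 77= 64.83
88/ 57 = 1.54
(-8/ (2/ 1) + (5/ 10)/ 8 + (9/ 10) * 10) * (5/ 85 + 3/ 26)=6237/ 7072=0.88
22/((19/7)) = 154/19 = 8.11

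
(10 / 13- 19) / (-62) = 237 / 806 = 0.29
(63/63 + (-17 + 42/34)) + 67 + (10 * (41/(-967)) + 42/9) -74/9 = 7139486/147951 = 48.26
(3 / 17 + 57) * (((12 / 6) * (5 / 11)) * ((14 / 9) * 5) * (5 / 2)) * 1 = 189000 / 187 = 1010.70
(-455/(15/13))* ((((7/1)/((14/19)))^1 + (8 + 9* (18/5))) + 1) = -602147/30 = -20071.57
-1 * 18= -18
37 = 37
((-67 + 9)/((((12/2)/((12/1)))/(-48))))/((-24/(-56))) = 12992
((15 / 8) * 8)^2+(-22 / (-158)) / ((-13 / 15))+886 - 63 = 1076131 / 1027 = 1047.84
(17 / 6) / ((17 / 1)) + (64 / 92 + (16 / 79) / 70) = 330139 / 381570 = 0.87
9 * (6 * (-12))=-648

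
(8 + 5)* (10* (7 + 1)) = 1040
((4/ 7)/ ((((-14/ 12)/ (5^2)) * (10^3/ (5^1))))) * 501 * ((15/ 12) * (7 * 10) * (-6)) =112725/ 7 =16103.57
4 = 4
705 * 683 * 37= 17816055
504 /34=252 /17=14.82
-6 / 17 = -0.35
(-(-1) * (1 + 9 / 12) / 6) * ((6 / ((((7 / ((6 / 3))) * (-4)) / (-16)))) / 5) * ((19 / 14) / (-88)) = -19 / 3080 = -0.01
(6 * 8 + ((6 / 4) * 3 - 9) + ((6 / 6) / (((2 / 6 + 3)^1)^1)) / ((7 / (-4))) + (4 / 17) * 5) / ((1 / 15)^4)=2253067.75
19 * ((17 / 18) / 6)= 323 / 108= 2.99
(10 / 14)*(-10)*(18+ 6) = -1200 / 7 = -171.43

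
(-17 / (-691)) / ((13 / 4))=0.01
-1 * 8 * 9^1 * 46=-3312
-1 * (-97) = 97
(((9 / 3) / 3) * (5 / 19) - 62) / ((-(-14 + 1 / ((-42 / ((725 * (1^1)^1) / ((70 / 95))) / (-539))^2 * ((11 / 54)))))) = 9384 / 118973639747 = 0.00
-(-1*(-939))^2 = -881721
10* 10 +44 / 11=104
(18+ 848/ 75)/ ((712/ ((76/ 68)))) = 20881/ 453900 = 0.05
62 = 62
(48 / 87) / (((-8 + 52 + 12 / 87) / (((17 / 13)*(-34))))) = -0.56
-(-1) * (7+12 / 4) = 10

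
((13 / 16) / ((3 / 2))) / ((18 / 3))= 13 / 144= 0.09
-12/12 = -1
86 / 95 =0.91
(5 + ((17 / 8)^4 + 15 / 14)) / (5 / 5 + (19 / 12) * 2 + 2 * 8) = 2276181 / 1734656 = 1.31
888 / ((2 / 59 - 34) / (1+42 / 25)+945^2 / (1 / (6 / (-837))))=-0.14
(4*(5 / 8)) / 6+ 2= 29 / 12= 2.42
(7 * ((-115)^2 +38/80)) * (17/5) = 62953261/200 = 314766.30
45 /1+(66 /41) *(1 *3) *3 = 2439 /41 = 59.49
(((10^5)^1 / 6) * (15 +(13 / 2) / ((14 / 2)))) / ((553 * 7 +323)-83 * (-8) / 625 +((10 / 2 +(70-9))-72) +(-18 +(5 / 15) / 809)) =2818859375000 / 44288866321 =63.65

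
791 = 791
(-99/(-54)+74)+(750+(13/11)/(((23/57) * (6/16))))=1265471/1518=833.64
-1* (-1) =1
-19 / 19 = -1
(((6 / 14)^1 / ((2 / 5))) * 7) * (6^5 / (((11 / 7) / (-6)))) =-2449440 / 11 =-222676.36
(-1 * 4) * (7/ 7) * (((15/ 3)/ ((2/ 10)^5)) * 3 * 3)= -562500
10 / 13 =0.77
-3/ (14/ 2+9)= -3/ 16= -0.19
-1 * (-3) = 3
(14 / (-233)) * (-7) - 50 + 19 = -7125 / 233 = -30.58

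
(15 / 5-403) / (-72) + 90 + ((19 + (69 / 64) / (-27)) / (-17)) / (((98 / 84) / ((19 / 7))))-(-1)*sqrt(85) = 102.18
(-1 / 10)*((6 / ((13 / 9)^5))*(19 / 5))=-3365793 / 9282325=-0.36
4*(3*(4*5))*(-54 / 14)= -925.71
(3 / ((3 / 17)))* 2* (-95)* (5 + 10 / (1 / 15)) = -500650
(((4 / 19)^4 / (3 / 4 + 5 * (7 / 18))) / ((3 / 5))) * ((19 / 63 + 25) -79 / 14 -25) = -1722880 / 265463877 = -0.01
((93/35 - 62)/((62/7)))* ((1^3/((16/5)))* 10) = -335/16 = -20.94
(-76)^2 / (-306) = -2888 / 153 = -18.88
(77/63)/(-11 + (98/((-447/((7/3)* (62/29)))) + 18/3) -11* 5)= -47531/2375872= -0.02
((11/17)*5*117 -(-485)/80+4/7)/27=733351/51408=14.27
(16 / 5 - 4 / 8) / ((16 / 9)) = 243 / 160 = 1.52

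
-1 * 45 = -45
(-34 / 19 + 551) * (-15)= -156525 / 19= -8238.16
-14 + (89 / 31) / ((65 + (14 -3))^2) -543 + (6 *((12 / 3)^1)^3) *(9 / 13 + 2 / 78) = -654806635 / 2327728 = -281.31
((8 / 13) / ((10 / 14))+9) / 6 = 641 / 390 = 1.64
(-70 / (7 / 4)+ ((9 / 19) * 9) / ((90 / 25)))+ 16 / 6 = -4121 / 114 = -36.15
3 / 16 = 0.19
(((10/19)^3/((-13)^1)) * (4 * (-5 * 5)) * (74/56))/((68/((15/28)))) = 1734375/148552222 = 0.01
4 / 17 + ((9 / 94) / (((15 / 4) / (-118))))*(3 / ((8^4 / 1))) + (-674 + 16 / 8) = -2748117827 / 4090880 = -671.77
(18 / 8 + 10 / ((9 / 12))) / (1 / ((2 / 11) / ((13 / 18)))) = 51 / 13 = 3.92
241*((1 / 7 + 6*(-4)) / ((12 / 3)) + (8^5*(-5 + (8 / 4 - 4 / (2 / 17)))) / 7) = -166972753 / 4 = -41743188.25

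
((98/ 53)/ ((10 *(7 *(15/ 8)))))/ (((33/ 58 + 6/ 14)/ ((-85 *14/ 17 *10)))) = -636608/ 64395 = -9.89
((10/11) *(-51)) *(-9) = 4590/11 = 417.27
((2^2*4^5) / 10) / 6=1024 / 15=68.27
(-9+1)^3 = -512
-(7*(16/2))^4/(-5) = 9834496/5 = 1966899.20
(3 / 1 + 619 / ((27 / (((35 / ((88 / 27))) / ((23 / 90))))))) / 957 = 325987 / 322828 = 1.01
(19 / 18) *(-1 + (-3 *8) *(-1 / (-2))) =-247 / 18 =-13.72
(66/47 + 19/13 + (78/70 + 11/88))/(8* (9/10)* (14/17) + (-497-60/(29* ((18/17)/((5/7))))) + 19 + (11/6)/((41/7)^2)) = -0.01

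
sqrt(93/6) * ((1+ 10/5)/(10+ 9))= 3 * sqrt(62)/38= 0.62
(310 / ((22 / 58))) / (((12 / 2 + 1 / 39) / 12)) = 841464 / 517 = 1627.59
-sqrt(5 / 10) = -sqrt(2) / 2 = -0.71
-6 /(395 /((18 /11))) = -108 /4345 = -0.02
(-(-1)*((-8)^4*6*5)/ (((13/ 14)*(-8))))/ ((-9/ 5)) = 358400/ 39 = 9189.74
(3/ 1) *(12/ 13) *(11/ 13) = 2.34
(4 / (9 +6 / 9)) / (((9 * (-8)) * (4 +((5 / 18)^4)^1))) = -0.00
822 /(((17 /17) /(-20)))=-16440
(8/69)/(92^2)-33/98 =-602242/1788549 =-0.34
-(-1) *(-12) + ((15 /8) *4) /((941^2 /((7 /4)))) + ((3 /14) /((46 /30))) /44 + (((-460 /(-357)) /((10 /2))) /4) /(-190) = -182305430161469 /15195730586190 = -12.00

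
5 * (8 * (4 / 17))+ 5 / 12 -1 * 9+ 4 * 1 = 985 / 204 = 4.83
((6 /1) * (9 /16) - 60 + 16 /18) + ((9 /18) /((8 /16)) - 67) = -8765 /72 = -121.74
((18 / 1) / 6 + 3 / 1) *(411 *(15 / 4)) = 18495 / 2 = 9247.50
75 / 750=1 / 10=0.10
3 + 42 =45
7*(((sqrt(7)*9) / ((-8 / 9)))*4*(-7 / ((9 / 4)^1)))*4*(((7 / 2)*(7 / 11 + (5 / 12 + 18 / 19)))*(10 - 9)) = 5162493*sqrt(7) / 209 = 65352.50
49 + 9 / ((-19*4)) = 3715 / 76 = 48.88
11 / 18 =0.61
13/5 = 2.60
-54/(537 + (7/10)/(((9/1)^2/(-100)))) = -4374/43427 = -0.10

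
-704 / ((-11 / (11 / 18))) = 352 / 9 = 39.11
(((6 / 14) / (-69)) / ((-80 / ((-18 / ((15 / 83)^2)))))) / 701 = -6889 / 112861000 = -0.00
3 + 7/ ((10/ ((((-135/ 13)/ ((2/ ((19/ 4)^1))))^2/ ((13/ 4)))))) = 9421827/ 70304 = 134.02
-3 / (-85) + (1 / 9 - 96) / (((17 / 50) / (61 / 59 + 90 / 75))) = -28434257 / 45135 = -629.98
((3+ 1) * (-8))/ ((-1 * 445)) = 32/ 445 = 0.07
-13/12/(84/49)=-91/144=-0.63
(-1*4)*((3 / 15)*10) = -8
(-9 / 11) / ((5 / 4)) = -36 / 55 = -0.65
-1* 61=-61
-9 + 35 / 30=-47 / 6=-7.83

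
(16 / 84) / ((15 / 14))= 8 / 45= 0.18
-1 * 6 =-6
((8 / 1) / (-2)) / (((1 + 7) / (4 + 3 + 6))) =-13 / 2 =-6.50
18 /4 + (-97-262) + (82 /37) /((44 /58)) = -286185 /814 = -351.58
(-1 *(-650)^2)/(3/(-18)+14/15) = -12675000/23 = -551086.96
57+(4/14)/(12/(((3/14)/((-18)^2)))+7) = 57.00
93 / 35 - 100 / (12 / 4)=-3221 / 105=-30.68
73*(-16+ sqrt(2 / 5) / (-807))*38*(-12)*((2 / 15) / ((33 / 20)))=88768*sqrt(10) / 133155+ 1420288 / 33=43041.14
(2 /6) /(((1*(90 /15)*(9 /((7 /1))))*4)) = 7 /648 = 0.01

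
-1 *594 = -594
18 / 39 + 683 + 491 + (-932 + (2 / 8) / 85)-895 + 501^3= 555818750213 / 4420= 125750848.46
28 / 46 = 14 / 23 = 0.61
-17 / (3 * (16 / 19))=-323 / 48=-6.73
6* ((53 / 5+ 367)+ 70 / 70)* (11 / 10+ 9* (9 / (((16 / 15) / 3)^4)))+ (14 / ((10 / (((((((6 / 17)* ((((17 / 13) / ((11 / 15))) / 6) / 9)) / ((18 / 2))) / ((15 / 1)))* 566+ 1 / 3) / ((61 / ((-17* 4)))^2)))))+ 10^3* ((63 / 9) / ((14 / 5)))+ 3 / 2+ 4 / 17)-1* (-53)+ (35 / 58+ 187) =200494414666087244441753 / 17406745885900800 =11518201.96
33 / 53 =0.62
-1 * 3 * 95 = -285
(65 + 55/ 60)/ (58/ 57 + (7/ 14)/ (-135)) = 96615/ 1486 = 65.02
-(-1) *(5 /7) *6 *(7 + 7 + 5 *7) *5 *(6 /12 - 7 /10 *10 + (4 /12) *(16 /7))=-6025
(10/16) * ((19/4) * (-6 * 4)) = -285/4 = -71.25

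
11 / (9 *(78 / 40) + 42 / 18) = 660 / 1193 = 0.55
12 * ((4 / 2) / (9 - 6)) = 8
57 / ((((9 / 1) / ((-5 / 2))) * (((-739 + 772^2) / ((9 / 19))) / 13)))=-13 / 79366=-0.00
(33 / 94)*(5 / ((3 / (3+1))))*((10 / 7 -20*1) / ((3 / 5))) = -71500 / 987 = -72.44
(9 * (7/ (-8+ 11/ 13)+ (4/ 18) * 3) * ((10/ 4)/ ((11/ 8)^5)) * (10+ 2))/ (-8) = 10690560/ 4992581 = 2.14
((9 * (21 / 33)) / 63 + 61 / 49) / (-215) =-0.01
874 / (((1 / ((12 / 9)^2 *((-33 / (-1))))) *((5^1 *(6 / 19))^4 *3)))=1252906094 / 455625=2749.86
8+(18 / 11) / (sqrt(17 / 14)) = 18 *sqrt(238) / 187+8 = 9.48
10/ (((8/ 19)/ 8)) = 190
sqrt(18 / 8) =3 / 2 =1.50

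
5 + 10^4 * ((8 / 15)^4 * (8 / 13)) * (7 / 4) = 922769 / 1053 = 876.32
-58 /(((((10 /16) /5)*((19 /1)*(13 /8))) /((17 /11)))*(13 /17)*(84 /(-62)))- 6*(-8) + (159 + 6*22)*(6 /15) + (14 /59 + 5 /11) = 41029569293 /218813595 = 187.51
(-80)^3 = -512000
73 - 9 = 64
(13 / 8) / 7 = 13 / 56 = 0.23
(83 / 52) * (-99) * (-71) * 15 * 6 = 26253315 / 26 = 1009742.88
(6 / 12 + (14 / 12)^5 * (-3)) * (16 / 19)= -15511 / 3078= -5.04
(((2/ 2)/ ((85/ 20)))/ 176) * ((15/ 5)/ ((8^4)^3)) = 3/ 51402168598528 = 0.00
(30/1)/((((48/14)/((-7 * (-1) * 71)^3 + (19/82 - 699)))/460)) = 40517853635175/82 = 494120166282.62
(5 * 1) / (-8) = -5 / 8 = -0.62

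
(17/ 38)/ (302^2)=17/ 3465752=0.00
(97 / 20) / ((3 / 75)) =485 / 4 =121.25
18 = 18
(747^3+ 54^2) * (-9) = -3751520751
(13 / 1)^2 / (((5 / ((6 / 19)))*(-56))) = -0.19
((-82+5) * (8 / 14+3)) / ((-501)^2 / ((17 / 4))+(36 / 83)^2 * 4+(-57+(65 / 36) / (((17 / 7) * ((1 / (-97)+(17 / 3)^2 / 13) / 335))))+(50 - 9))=-30220665200 / 6499647986731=-0.00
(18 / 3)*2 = 12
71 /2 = 35.50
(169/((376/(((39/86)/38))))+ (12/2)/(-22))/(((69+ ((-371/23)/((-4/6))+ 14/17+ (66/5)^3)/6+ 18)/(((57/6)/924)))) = -176624621625/30488213405160896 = -0.00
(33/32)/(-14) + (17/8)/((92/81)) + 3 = 49431/10304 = 4.80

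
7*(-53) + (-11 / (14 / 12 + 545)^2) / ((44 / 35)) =-3984068774 / 10738729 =-371.00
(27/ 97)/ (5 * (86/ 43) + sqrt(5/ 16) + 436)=192672/ 308717147 - 108 * sqrt(5)/ 308717147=0.00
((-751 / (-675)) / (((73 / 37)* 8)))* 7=194509 / 394200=0.49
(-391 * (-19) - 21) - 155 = 7253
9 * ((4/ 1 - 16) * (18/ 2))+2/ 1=-970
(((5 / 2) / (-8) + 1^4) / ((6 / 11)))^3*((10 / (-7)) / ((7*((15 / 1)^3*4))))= -1771561 / 58525286400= -0.00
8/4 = 2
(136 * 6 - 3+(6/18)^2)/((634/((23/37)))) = 84157/105561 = 0.80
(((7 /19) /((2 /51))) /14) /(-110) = -51 /8360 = -0.01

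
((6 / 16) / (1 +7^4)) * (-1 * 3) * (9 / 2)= -81 / 38432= -0.00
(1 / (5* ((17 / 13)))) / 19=13 / 1615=0.01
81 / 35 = 2.31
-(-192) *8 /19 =1536 /19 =80.84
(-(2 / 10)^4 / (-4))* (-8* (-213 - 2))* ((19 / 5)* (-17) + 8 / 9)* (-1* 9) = 246562 / 625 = 394.50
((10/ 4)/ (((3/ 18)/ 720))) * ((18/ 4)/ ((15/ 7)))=22680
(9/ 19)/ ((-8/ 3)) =-27/ 152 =-0.18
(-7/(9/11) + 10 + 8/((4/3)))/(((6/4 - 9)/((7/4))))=-469/270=-1.74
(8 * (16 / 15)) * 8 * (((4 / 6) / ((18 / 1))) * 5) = 1024 / 81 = 12.64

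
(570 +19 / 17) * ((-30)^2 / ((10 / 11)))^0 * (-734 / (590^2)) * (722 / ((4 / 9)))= -11576846547 / 5917700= -1956.31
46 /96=0.48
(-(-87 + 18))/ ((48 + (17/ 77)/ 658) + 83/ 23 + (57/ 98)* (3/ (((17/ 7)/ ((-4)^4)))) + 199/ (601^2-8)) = 70531602604386/ 240770721689569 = 0.29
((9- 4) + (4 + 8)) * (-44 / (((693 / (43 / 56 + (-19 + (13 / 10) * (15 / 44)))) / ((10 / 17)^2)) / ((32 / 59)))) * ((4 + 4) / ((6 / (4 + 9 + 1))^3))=981836800 / 2681019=366.22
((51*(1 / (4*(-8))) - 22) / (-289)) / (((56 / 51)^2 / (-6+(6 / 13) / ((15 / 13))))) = -1359 / 3584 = -0.38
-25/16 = -1.56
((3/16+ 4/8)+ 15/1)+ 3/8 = 257/16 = 16.06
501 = 501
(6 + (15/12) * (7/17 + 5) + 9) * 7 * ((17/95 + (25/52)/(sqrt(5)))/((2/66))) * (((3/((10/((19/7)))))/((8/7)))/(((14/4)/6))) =10989/10 + 1043955 * sqrt(5)/1768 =2419.24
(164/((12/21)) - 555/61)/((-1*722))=-8476/22021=-0.38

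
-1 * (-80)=80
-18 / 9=-2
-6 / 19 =-0.32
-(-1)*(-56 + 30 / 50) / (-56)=277 / 280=0.99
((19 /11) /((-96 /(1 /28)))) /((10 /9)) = -57 /98560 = -0.00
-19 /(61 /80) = -1520 /61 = -24.92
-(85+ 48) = -133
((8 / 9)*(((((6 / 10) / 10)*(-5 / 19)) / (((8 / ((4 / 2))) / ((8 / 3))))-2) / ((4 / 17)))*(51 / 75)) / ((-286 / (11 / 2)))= 55199 / 555750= 0.10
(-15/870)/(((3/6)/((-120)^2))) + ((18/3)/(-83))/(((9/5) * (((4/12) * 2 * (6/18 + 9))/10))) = -16734975/33698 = -496.62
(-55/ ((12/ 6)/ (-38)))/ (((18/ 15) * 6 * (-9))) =-16.13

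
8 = 8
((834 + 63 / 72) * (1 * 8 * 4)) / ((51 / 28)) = 748048 / 51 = 14667.61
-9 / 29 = -0.31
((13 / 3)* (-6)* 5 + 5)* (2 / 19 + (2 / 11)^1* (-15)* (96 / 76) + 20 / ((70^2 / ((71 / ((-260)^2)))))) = 11560261161 / 27691664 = 417.46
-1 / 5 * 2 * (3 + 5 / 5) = -8 / 5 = -1.60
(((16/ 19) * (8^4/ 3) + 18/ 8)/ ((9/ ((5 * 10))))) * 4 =13132850/ 513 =25600.10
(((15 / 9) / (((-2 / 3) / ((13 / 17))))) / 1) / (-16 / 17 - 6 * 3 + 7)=65 / 406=0.16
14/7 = 2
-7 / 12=-0.58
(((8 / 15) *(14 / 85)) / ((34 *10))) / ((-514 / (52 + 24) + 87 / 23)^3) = -0.00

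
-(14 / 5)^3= -2744 / 125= -21.95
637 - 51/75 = 636.32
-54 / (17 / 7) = -22.24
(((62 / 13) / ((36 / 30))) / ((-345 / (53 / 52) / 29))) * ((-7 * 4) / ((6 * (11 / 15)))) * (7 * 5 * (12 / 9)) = 116735150 / 1154439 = 101.12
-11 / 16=-0.69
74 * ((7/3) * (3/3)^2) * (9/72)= 259/12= 21.58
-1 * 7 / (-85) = 7 / 85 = 0.08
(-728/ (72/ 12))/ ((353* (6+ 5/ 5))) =-52/ 1059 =-0.05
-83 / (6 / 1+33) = -83 / 39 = -2.13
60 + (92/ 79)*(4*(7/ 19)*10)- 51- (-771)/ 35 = 48.19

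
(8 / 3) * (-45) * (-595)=71400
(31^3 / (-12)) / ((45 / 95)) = -566029 / 108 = -5241.01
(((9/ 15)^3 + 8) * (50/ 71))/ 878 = 1027/ 155845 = 0.01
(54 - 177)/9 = -41/3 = -13.67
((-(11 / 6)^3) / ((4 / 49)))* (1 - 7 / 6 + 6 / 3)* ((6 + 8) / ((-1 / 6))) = 5021863 / 432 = 11624.68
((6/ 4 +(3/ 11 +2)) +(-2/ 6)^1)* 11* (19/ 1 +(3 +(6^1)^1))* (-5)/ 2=-7945/ 3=-2648.33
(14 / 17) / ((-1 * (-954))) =7 / 8109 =0.00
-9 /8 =-1.12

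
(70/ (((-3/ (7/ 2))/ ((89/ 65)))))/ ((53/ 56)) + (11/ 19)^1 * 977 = 17573945/ 39273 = 447.48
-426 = -426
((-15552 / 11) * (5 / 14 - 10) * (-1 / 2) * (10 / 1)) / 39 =-1749600 / 1001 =-1747.85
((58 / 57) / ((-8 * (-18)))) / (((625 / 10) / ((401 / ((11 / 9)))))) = 11629 / 313500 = 0.04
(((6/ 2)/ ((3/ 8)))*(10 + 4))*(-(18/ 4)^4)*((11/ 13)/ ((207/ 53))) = -2975049/ 299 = -9950.00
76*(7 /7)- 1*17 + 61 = 120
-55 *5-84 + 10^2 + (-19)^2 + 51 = 153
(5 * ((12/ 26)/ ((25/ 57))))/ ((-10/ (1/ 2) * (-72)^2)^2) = 19/ 38817792000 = 0.00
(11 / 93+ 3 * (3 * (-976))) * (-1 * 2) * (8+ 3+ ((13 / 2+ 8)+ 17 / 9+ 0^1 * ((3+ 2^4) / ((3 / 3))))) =402732193 / 837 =481161.52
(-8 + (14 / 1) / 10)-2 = -43 / 5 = -8.60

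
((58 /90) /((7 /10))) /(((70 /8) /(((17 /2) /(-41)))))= -1972 /90405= -0.02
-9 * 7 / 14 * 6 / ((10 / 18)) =-243 / 5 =-48.60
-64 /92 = -16 /23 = -0.70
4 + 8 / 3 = 20 / 3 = 6.67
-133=-133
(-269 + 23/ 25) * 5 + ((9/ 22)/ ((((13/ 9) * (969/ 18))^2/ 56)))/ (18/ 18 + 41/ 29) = -259967073354/ 193947611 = -1340.40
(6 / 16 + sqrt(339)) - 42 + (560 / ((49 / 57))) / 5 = sqrt(339) + 4965 / 56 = 107.07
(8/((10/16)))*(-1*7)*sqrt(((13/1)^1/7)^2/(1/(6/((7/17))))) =-832*sqrt(714)/35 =-635.19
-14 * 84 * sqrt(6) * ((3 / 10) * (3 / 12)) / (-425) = 441 * sqrt(6) / 2125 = 0.51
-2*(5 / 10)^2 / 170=-1 / 340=-0.00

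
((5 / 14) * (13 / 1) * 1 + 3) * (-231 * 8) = -14124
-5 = -5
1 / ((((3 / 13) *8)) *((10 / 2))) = 13 / 120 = 0.11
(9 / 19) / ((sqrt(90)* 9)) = sqrt(10) / 570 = 0.01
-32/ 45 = -0.71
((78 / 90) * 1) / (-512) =-13 / 7680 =-0.00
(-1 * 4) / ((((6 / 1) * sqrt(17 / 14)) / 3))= -2 * sqrt(238) / 17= -1.81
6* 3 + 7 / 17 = 313 / 17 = 18.41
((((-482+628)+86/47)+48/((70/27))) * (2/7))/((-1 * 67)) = -547272/771505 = -0.71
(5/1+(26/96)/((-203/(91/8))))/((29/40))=277555/40368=6.88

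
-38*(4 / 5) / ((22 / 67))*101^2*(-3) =155830476 / 55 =2833281.38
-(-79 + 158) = -79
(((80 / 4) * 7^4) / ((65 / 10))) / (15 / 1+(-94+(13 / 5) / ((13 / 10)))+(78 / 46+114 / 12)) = -4417840 / 39351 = -112.27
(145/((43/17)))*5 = 12325/43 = 286.63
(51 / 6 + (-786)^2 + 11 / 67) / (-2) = -82785825 / 268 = -308902.33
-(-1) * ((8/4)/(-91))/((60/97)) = -97/2730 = -0.04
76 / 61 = 1.25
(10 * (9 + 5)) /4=35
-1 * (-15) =15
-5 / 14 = -0.36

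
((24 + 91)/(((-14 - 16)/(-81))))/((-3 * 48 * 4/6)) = -207/64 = -3.23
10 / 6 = 5 / 3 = 1.67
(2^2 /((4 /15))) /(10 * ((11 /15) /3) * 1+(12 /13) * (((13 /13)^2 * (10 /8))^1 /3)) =1755 /331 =5.30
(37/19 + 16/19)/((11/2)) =106/209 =0.51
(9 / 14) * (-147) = -189 / 2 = -94.50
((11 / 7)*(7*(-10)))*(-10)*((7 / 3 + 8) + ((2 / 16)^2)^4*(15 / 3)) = 143025770525 / 12582912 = 11366.67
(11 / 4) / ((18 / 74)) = 407 / 36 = 11.31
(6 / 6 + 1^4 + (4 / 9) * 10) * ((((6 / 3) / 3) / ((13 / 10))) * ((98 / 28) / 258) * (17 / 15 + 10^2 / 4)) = 159152 / 135837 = 1.17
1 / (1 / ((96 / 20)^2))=576 / 25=23.04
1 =1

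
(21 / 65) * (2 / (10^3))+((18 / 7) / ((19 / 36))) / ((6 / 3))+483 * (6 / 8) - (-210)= 1242041709 / 2161250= 574.69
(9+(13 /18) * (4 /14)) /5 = 116 /63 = 1.84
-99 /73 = -1.36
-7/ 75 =-0.09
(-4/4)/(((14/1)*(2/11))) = -11/28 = -0.39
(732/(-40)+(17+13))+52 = 637/10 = 63.70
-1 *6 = -6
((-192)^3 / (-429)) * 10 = 23592960 / 143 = 164985.73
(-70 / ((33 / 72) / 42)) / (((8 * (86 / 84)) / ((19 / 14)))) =-502740 / 473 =-1062.88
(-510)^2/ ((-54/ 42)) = -202300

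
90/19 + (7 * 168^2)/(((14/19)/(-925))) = -4712349510/19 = -248018395.26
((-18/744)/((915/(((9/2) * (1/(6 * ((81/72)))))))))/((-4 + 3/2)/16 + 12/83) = 1328/879315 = 0.00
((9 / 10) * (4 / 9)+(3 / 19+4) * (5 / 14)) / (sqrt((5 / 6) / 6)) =7521 * sqrt(5) / 3325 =5.06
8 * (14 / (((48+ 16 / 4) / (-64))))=-1792 / 13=-137.85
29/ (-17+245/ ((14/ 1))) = 58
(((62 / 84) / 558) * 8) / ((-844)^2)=1 / 67315752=0.00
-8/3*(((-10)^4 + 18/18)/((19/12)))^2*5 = -192038401920/361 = -531962332.19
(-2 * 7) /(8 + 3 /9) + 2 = 8 /25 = 0.32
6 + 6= 12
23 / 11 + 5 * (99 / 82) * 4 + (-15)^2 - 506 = -114898 / 451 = -254.76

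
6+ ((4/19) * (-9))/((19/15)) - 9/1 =-1623/361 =-4.50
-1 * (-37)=37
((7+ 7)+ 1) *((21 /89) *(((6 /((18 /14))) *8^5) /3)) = 16056320 /89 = 180408.09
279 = 279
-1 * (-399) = 399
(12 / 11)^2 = 1.19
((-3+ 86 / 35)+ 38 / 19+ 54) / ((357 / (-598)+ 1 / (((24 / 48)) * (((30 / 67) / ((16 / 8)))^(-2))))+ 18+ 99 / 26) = 868410517 / 333710860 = 2.60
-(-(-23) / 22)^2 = -529 / 484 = -1.09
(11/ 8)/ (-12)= -11/ 96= -0.11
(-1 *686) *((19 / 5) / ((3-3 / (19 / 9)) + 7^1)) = -247646 / 815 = -303.86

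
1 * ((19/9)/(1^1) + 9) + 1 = 109/9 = 12.11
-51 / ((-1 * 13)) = 51 / 13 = 3.92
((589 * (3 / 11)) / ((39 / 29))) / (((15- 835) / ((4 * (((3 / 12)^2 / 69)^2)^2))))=-17081 / 43547797233008640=-0.00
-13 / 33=-0.39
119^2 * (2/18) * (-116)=-1642676/9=-182519.56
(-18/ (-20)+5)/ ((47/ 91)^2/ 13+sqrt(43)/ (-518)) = 3614164948121* sqrt(43)/ 82755232965+38415572365534/ 82755232965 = 750.59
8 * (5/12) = 10/3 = 3.33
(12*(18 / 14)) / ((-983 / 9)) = -972 / 6881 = -0.14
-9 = -9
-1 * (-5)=5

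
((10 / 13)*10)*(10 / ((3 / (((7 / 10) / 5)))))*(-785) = -109900 / 39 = -2817.95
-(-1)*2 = 2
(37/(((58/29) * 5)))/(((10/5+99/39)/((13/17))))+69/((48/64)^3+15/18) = 134384413/2417230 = 55.59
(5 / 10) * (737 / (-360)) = -737 / 720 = -1.02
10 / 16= 5 / 8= 0.62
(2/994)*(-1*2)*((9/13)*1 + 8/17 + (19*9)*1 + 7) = -79190/109837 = -0.72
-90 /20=-9 /2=-4.50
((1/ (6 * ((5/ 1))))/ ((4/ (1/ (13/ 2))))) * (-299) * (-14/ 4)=1.34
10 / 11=0.91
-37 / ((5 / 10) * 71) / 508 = -37 / 18034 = -0.00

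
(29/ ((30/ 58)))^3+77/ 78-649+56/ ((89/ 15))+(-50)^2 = 1390958431669/ 7809750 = 178105.37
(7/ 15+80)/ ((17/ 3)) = 71/ 5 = 14.20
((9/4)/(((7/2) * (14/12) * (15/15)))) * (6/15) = 54/245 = 0.22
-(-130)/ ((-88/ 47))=-69.43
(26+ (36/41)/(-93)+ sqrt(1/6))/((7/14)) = sqrt(6)/3+ 66068/1271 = 52.80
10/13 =0.77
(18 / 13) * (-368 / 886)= -3312 / 5759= -0.58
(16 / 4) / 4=1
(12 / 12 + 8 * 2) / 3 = 17 / 3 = 5.67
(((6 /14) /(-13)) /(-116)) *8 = 6 /2639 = 0.00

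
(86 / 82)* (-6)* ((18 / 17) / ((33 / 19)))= -29412 / 7667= -3.84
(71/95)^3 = 357911/857375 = 0.42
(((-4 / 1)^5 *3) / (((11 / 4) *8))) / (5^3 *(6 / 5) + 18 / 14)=-3584 / 3883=-0.92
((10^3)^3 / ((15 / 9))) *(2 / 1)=1200000000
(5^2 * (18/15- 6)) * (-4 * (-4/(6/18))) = -5760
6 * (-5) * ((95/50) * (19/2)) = -1083/2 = -541.50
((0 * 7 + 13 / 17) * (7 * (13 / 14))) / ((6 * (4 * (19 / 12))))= 169 / 1292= 0.13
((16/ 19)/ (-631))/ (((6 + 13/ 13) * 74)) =-8/ 3105151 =-0.00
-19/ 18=-1.06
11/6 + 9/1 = 65/6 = 10.83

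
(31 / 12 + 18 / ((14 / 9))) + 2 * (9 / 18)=1273 / 84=15.15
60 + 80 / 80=61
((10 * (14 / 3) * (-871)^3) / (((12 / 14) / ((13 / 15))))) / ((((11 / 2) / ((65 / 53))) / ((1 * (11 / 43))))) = -109437772627820 / 61533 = -1778521649.00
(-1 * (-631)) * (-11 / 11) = -631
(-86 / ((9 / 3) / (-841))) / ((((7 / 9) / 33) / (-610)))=-623966734.29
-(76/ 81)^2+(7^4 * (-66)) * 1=-1039701202/ 6561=-158466.88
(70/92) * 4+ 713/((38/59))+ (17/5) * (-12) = 4672709/4370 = 1069.27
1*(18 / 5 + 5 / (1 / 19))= 493 / 5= 98.60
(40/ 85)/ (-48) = -1/ 102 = -0.01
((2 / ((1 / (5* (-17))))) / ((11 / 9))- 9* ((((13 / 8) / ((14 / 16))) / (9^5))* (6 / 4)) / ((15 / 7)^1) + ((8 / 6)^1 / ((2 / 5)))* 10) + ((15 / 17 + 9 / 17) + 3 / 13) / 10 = -1684194583 / 15949791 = -105.59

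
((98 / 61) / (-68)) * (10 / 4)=-245 / 4148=-0.06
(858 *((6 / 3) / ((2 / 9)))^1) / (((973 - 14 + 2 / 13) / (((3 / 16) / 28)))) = 150579 / 2793056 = 0.05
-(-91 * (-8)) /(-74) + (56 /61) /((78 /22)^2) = 34022996 /3432897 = 9.91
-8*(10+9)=-152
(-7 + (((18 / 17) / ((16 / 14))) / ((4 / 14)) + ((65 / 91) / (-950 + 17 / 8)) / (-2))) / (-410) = 27121671 / 2959796560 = 0.01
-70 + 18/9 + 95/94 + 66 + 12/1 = 11.01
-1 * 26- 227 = -253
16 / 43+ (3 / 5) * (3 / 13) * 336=46.90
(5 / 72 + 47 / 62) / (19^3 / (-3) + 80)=-1847 / 4924536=-0.00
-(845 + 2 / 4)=-1691 / 2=-845.50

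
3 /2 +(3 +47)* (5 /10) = 53 /2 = 26.50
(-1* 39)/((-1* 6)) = 13/2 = 6.50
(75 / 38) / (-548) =-75 / 20824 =-0.00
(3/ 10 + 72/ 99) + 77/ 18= 2626/ 495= 5.31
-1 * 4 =-4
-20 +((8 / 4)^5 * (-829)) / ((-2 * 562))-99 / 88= 5567 / 2248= 2.48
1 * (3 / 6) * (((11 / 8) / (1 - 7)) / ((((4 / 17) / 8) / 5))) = -935 / 48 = -19.48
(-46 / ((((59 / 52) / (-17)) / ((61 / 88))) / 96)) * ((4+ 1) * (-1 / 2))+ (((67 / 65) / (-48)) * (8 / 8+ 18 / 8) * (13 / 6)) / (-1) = -428630525921 / 3738240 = -114661.05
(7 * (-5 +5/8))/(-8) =245/64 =3.83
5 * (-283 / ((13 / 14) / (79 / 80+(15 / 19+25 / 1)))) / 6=-26876227 / 3952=-6800.66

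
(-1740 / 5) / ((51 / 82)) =-559.53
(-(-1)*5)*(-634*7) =-22190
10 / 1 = 10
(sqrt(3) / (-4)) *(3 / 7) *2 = -0.37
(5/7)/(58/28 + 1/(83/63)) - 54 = -176776/3289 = -53.75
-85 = -85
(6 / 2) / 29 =3 / 29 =0.10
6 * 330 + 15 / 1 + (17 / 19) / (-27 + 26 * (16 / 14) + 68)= 18763094 / 9405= 1995.01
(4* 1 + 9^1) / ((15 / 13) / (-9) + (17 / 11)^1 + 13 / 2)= 11154 / 6793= 1.64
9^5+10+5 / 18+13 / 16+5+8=8506525 / 144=59073.09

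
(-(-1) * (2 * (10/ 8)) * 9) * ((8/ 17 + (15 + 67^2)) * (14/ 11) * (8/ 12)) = 85994.44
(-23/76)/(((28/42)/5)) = -345/152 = -2.27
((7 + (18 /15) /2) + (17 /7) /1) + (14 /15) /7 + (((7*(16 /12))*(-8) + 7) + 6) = -5408 /105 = -51.50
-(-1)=1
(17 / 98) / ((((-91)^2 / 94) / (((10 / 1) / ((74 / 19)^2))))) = 1442195 / 1110995522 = 0.00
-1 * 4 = -4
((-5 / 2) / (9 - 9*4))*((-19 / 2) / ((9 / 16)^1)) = -380 / 243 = -1.56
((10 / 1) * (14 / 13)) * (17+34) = 7140 / 13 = 549.23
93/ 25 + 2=143/ 25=5.72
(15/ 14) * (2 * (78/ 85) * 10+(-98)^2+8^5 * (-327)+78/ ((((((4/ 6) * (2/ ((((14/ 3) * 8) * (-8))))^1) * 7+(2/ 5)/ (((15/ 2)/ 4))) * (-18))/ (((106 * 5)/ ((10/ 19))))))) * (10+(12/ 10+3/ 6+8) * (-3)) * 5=3004830791535/ 2737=1097855605.24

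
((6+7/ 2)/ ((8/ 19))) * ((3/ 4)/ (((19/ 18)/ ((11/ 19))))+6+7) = 9683/ 32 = 302.59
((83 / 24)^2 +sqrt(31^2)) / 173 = 24745 / 99648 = 0.25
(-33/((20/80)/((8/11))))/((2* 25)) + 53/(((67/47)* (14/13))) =32.60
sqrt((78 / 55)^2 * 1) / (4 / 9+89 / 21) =4914 / 16225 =0.30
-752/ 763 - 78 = -78.99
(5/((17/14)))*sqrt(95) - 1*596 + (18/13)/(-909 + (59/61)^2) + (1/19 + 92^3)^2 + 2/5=70*sqrt(95)/17 + 24037757652285113277829/39643038110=606355082755.69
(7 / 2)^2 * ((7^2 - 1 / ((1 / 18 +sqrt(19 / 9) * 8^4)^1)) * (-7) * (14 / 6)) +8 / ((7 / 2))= -9448459697917319 / 963951722412 +88510464 * sqrt(19) / 11475615743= -9801.76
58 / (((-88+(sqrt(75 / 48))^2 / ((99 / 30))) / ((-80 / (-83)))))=-1224960 / 1917881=-0.64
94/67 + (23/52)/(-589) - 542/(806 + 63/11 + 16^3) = 143106874523/110781322860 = 1.29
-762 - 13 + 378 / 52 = -19961 / 26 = -767.73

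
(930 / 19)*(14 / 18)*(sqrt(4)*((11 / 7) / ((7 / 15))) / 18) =17050 / 1197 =14.24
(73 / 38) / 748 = 73 / 28424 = 0.00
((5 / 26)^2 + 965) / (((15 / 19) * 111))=275443 / 25012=11.01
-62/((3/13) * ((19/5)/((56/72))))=-28210/513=-54.99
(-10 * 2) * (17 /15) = -68 /3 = -22.67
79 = 79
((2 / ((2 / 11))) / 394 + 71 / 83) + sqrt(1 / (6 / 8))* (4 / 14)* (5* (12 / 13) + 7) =28887 / 32702 + 604* sqrt(3) / 273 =4.72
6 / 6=1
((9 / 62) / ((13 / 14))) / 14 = 9 / 806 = 0.01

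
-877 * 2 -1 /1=-1755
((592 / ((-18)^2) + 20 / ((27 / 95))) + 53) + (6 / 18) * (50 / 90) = 10156 / 81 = 125.38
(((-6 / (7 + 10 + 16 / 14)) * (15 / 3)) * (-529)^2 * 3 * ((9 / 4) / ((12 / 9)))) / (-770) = 68001363 / 22352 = 3042.29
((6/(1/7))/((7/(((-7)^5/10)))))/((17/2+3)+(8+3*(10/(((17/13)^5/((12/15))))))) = -6818153314/17427735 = -391.22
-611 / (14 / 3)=-1833 / 14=-130.93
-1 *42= -42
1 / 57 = 0.02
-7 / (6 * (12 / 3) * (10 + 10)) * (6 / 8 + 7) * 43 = -9331 / 1920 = -4.86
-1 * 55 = -55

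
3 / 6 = 1 / 2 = 0.50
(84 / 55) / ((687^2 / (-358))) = -10024 / 8652765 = -0.00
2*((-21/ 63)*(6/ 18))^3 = -2/ 729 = -0.00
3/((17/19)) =57/17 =3.35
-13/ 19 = -0.68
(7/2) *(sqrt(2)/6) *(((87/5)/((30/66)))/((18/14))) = 15631 *sqrt(2)/900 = 24.56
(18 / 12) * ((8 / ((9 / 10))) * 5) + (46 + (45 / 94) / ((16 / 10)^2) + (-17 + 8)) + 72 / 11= 21917317 / 198528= 110.40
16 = 16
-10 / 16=-5 / 8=-0.62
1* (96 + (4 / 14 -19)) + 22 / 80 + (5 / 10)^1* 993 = 160737 / 280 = 574.06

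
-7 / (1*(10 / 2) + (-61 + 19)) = 7 / 37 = 0.19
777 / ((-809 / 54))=-41958 / 809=-51.86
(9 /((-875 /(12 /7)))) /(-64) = 27 /98000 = 0.00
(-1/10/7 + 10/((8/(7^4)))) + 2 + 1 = 420593/140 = 3004.24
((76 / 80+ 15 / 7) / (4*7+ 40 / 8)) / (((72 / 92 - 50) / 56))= -0.11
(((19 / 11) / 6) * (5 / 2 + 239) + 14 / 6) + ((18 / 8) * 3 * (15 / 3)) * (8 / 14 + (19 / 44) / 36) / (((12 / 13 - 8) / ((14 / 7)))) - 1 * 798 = -731.71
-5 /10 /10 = -1 /20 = -0.05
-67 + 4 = -63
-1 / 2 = -0.50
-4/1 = -4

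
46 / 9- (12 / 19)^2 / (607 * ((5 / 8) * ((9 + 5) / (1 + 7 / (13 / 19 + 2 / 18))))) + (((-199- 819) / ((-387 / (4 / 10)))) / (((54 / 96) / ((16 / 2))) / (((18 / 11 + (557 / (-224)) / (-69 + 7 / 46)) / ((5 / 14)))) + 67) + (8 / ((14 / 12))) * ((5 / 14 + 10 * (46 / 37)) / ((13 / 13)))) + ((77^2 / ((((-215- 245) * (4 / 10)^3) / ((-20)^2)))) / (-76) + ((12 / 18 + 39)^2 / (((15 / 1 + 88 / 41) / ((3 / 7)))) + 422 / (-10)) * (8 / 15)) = 5697002142589645108220731187 / 4948511413734695455702200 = 1151.26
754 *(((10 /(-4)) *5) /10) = -1885 /2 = -942.50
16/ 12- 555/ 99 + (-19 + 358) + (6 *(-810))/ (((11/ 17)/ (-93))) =7687342/ 11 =698849.27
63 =63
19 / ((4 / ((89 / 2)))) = 1691 / 8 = 211.38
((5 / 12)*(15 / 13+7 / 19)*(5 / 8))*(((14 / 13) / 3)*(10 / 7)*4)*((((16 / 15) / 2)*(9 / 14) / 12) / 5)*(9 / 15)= 188 / 67431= 0.00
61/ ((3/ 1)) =61/ 3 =20.33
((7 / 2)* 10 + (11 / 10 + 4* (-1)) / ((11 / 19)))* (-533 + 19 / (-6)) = -10612883 / 660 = -16080.13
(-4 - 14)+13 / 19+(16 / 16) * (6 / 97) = -31799 / 1843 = -17.25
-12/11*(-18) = 216/11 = 19.64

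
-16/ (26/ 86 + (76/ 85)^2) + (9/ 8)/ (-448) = -2545489691/ 175254016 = -14.52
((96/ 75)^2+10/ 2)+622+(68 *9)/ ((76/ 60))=13202581/ 11875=1111.80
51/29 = 1.76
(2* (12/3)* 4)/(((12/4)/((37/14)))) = 592/21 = 28.19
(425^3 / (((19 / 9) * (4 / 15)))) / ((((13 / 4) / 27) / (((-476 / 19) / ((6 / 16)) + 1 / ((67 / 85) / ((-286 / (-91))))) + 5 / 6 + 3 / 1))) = -294152960335078125 / 4402034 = -66822055516.85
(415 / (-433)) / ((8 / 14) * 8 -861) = 581 / 519167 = 0.00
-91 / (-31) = 91 / 31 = 2.94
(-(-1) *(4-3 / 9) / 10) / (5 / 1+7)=11 / 360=0.03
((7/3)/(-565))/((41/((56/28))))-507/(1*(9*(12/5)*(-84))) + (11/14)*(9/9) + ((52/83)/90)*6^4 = 58645988147/5814229680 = 10.09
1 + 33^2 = 1090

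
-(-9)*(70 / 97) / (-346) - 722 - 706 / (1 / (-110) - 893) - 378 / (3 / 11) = -3473585308693 / 1648414411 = -2107.23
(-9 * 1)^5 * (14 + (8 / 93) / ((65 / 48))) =-1673330562 / 2015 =-830437.00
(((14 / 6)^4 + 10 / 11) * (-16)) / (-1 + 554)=-435536 / 492723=-0.88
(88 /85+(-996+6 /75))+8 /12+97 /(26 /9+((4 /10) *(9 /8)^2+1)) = -7844725612 /8069475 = -972.15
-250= -250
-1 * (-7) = 7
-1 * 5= -5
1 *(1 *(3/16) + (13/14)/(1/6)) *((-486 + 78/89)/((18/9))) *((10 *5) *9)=-111891375/178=-628603.23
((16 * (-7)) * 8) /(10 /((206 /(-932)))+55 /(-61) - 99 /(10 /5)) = 11259136 /1201867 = 9.37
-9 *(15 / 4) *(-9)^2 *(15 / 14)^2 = -2460375 / 784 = -3138.23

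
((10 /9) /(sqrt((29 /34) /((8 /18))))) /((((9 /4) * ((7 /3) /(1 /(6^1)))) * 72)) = 0.00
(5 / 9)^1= 5 / 9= 0.56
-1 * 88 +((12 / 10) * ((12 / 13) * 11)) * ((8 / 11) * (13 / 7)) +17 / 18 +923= 537013 / 630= 852.40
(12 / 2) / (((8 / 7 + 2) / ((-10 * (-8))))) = 152.73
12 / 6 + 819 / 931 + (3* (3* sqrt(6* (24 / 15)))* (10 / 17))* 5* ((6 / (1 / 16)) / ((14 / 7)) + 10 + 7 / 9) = 383 / 133 + 21160* sqrt(15) / 17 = 4823.60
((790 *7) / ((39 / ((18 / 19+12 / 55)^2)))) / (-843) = -182308616 / 797833465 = -0.23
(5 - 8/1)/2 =-3/2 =-1.50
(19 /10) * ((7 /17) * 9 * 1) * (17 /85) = 1197 /850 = 1.41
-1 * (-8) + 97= 105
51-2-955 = -906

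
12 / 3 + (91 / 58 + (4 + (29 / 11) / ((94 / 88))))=32813 / 2726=12.04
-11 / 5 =-2.20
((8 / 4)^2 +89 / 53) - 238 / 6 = -5404 / 159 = -33.99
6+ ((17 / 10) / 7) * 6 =261 / 35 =7.46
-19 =-19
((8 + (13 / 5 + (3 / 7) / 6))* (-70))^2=558009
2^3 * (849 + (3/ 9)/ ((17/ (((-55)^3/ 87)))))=28805104/ 4437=6492.02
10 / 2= 5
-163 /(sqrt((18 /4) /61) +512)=-10181632 /31981559 +489 * sqrt(122) /31981559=-0.32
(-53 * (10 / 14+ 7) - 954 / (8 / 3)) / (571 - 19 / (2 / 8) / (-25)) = -536625 / 401828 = -1.34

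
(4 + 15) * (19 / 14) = 361 / 14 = 25.79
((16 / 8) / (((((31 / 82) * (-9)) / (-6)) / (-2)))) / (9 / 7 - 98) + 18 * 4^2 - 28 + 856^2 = 46150165748 / 62961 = 732996.07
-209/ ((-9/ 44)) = 1021.78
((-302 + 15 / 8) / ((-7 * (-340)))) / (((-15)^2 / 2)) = -343 / 306000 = -0.00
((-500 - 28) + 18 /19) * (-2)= 20028 /19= 1054.11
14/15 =0.93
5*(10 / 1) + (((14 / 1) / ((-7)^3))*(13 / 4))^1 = 4887 / 98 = 49.87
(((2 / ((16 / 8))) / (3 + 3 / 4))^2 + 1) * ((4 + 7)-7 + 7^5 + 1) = 450188 / 25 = 18007.52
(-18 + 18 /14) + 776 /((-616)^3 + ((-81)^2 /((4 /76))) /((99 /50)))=-150374356277 /8996754571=-16.71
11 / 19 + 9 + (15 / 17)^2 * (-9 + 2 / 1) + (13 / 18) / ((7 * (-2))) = 5642213 / 1383732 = 4.08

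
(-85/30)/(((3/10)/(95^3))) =-72876875/9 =-8097430.56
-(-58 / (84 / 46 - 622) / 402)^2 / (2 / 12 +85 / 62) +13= 5093694675207929 / 391822668384576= 13.00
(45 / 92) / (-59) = -45 / 5428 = -0.01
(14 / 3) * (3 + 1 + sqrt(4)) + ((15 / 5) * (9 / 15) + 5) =174 / 5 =34.80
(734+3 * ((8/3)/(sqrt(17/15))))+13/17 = 8 * sqrt(255)/17+12491/17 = 742.28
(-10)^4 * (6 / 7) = 8571.43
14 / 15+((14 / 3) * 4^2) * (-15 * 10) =-167986 / 15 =-11199.07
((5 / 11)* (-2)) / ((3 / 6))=-20 / 11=-1.82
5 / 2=2.50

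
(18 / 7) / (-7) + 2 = 80 / 49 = 1.63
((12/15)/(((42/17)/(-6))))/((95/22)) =-1496/3325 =-0.45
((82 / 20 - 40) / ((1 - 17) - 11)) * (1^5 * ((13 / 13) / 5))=359 / 1350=0.27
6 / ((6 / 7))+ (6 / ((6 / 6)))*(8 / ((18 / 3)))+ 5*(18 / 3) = 45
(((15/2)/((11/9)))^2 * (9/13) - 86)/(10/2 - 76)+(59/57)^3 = 161583244219/82731639276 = 1.95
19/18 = 1.06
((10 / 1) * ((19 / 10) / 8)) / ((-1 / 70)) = -665 / 4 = -166.25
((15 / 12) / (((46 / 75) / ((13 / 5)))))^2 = 28.08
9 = 9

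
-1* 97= -97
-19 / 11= -1.73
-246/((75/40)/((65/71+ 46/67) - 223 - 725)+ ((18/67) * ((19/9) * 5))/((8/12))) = -39574512656/683987561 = -57.86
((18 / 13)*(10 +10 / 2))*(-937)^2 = 237051630 / 13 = 18234740.77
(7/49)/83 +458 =458.00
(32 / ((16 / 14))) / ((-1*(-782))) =0.04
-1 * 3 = -3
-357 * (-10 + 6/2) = 2499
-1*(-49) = 49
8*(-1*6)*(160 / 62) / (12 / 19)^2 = -28880 / 93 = -310.54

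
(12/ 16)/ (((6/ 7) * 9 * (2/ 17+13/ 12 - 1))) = 119/ 246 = 0.48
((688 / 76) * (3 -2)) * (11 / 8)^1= 473 / 38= 12.45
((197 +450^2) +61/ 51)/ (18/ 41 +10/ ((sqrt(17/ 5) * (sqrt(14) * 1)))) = -8900680488/ 190847 +43443797620 * sqrt(1190)/ 9733197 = 107335.64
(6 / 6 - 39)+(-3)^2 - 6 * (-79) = 445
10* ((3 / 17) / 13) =0.14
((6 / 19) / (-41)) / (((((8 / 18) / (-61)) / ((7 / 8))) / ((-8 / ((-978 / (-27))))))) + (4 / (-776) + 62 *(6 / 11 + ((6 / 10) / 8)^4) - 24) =1666688274116549 / 173420107520000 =9.61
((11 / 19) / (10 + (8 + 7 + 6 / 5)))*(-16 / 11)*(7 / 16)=-35 / 2489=-0.01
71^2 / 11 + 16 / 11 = 5057 / 11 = 459.73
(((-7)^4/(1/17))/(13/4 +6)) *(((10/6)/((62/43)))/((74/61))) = 535314955/127317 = 4204.58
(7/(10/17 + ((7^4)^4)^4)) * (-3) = -119/6911976096603068967451918554523506984281820000077017609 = -0.00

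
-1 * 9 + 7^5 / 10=1671.70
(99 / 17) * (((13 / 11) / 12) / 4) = 39 / 272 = 0.14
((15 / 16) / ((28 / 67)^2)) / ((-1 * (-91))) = 67335 / 1141504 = 0.06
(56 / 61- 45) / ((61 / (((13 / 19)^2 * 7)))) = -3181087 / 1343281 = -2.37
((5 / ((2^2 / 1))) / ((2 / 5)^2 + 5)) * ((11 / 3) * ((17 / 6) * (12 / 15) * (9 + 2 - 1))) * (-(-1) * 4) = 93500 / 1161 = 80.53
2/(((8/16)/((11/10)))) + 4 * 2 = 62/5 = 12.40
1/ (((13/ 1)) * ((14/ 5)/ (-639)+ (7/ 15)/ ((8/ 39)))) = 25560/ 754481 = 0.03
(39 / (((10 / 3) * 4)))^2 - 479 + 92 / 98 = -36809239 / 78400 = -469.51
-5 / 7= -0.71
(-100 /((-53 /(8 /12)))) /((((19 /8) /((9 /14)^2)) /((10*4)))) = 432000 /49343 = 8.76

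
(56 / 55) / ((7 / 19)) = 152 / 55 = 2.76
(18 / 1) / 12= 3 / 2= 1.50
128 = 128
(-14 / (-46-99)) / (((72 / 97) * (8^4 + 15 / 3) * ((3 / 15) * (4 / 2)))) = 679 / 8562888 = 0.00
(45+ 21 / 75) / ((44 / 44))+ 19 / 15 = 3491 / 75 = 46.55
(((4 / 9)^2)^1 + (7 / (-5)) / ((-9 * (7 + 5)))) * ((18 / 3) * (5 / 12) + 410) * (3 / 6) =18755 / 432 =43.41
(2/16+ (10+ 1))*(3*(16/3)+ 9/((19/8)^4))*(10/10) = 23607250/130321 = 181.15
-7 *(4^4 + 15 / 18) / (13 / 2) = -10787 / 39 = -276.59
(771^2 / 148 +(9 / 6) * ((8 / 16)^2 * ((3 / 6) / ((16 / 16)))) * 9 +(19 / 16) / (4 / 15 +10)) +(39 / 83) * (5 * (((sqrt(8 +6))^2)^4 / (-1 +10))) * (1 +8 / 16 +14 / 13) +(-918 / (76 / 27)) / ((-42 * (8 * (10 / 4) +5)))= 321984748706389 / 10782895200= 29860.70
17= 17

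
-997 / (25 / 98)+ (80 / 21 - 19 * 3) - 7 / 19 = -39518944 / 9975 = -3961.80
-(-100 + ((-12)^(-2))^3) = 298598399 / 2985984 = 100.00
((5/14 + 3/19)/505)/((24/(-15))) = -137/214928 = -0.00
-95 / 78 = -1.22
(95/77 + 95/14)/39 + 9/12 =883/924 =0.96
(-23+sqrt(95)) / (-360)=0.04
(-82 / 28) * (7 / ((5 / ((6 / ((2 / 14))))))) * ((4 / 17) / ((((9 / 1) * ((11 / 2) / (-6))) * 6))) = 2296 / 2805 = 0.82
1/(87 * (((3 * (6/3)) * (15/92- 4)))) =-46/92133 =-0.00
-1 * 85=-85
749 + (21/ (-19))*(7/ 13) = 184856/ 247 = 748.40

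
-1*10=-10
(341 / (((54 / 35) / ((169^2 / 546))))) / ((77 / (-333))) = -12599795 / 252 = -49999.19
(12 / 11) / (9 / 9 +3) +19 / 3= 218 / 33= 6.61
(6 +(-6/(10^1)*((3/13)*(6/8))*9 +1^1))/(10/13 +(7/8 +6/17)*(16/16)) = 53618/17655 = 3.04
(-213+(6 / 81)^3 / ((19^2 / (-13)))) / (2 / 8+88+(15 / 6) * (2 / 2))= -2.35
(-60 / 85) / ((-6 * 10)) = 1 / 85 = 0.01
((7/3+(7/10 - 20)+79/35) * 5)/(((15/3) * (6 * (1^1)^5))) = -3089/1260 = -2.45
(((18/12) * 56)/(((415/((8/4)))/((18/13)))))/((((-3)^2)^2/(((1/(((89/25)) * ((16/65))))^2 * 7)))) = 1990625/31557264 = 0.06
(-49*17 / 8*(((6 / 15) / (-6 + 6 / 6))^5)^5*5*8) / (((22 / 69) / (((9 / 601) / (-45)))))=-964304044032 / 587174753263752791099250316619873046875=-0.00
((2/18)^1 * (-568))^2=322624/81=3983.01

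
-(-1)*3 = 3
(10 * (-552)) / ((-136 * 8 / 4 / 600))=207000 / 17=12176.47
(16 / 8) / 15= 2 / 15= 0.13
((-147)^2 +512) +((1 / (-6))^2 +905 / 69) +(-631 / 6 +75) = 18302093 / 828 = 22103.98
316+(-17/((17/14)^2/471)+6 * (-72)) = -5546.35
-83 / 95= -0.87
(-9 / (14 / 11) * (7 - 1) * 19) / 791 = -5643 / 5537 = -1.02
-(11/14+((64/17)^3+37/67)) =-252056887/4608394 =-54.70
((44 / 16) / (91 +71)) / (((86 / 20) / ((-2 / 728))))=-55 / 5071248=-0.00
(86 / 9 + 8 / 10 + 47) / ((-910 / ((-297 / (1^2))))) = 85173 / 4550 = 18.72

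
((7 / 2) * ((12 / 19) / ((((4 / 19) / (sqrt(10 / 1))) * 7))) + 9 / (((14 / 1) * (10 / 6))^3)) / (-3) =-sqrt(10) / 2 - 81 / 343000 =-1.58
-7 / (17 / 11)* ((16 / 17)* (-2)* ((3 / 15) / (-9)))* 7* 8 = -137984 / 13005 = -10.61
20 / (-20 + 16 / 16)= -20 / 19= -1.05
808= 808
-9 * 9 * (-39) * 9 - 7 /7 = 28430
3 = 3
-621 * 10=-6210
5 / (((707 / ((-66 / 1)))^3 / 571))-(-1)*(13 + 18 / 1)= 10134389453 / 353393243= 28.68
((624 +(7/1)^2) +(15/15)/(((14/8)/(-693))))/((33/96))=8864/11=805.82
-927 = -927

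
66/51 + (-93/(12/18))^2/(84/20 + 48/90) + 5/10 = 19858117/4828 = 4113.11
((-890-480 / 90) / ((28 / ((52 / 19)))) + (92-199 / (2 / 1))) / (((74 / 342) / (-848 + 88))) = 86435940 / 259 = 333729.50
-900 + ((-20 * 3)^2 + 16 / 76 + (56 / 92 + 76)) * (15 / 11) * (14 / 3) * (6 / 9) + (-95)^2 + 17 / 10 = 103679679 / 4370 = 23725.33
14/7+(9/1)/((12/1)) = 11/4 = 2.75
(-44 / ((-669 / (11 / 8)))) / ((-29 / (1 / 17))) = -121 / 659634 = -0.00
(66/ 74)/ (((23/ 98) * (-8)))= -1617/ 3404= -0.48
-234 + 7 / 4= -929 / 4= -232.25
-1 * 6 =-6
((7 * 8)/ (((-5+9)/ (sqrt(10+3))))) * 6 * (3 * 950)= 239400 * sqrt(13)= 863168.98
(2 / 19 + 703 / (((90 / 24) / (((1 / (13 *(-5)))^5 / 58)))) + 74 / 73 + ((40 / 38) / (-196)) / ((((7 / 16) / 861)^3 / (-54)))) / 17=75825965154110018515194022 / 583146270768140625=130029066.39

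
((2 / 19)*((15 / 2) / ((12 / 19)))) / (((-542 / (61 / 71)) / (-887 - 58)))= 288225 / 153928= 1.87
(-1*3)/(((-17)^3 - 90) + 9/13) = 39/65030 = 0.00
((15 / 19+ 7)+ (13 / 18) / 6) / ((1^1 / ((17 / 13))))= 275927 / 26676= 10.34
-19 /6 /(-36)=19 /216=0.09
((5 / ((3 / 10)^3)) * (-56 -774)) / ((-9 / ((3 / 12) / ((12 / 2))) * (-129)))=-518750 / 94041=-5.52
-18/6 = -3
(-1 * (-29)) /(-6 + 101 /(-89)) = -2581 /635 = -4.06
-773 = -773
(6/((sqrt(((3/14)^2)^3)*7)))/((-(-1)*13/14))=10976/117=93.81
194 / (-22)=-97 / 11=-8.82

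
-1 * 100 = -100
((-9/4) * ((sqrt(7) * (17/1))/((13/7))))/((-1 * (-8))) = -1071 * sqrt(7)/416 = -6.81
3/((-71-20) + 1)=-1/30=-0.03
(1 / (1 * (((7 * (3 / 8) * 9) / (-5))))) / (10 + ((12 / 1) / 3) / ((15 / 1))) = -100 / 4851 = -0.02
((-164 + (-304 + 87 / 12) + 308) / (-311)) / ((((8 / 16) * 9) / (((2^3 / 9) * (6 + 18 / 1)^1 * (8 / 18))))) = 78208 / 75573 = 1.03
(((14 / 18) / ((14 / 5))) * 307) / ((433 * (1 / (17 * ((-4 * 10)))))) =-521900 / 3897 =-133.92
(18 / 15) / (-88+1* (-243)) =-6 / 1655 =-0.00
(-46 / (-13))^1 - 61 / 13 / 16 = 675 / 208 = 3.25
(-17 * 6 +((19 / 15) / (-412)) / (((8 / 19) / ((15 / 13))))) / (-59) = 1.73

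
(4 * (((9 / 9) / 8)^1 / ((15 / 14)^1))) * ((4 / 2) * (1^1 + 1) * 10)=56 / 3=18.67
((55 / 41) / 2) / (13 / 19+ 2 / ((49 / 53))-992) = -51205 / 75513882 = -0.00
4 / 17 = 0.24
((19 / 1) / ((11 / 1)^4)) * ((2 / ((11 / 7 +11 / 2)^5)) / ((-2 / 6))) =-20437312 / 46411484401953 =-0.00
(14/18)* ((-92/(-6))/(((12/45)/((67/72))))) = 53935/1296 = 41.62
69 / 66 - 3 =-43 / 22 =-1.95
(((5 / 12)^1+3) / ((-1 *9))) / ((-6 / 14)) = 0.89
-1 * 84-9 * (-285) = 2481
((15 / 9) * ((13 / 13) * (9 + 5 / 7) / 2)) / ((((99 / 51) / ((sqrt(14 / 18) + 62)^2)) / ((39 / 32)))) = 20096.98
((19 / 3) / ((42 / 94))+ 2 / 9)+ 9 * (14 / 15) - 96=-23059 / 315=-73.20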